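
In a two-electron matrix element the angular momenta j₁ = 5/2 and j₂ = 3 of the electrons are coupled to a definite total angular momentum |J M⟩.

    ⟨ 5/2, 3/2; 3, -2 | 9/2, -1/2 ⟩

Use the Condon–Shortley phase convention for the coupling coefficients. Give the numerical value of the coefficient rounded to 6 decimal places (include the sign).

+√(361/1386) ≈ +0.510355

j₁+j₂−J=1  J+j₁−j₂=4  J−j₁+j₂=5  j₁+j₂+J+1=11
(j₁±m₁, j₂±m₂, J±M) = (4,1,1,5,4,5)
P² = 460800/77
sum k=0..1:
  [0] +1/144 = 1/144
  [1] −1/2880 = -1/2880
S = 19/2880
C² = P²·S² = 361/1386 ; C = +0.510355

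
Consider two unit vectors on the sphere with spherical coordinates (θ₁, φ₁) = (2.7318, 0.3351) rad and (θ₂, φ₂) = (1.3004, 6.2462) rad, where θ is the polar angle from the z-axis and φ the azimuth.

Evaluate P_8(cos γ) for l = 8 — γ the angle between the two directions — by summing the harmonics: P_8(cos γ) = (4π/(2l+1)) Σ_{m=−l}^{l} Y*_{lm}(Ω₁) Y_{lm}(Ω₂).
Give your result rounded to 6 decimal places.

Term-by-term m-sum for l=8 (normalisation 4π/17 = 0.739198):
  term(m=-8) = -0.00012 + 0.00002j   from Y*(Ω₁)=-0.00029 + 0.00015j, Y(Ω₂)=0.36668 + 0.11177j
  term(m=-7) = 0.00110 - 0.00066j   from Y*(Ω₁)=0.00211 - 0.00215j, Y(Ω₂)=0.41085 + 0.10881j
  term(m=-6) = -0.00023 + 0.00029j   from Y*(Ω₁)=-0.00745 + 0.01583j, Y(Ω₂)=0.02066 + 0.00466j
  term(m=-5) = -0.00717 + 0.02404j   from Y*(Ω₁)=0.00753 - 0.07163j, Y(Ω₂)=-0.34240 - 0.06405j
  term(m=-4) = -0.00270 - 0.03265j   from Y*(Ω₁)=0.04892 + 0.20854j, Y(Ω₂)=-0.15126 - 0.02254j
  term(m=-3) = -0.05447 - 0.11146j   from Y*(Ω₁)=-0.23697 - 0.37340j, Y(Ω₂)=0.27878 + 0.03106j
  term(m=-2) = 0.08188 + 0.07539j   from Y*(Ω₁)=0.42921 + 0.34019j, Y(Ω₂)=0.20268 + 0.01502j
  term(m=-1) = 0.03964 + 0.01547j   from Y*(Ω₁)=-0.16372 - 0.05701j, Y(Ω₂)=-0.24527 - 0.00908j
  term(m=+0) = 0.09652 + 0.00000j   from Y*(Ω₁)=-0.44595 + 0.00000j, Y(Ω₂)=-0.21643 + 0.00000j
  term(m=+1) = 0.03964 - 0.01547j   from Y*(Ω₁)=0.16372 - 0.05701j, Y(Ω₂)=0.24527 - 0.00908j
  term(m=+2) = 0.08188 - 0.07539j   from Y*(Ω₁)=0.42921 - 0.34019j, Y(Ω₂)=0.20268 - 0.01502j
  term(m=+3) = -0.05447 + 0.11146j   from Y*(Ω₁)=0.23697 - 0.37340j, Y(Ω₂)=-0.27878 + 0.03106j
  term(m=+4) = -0.00270 + 0.03265j   from Y*(Ω₁)=0.04892 - 0.20854j, Y(Ω₂)=-0.15126 + 0.02254j
  term(m=+5) = -0.00717 - 0.02404j   from Y*(Ω₁)=-0.00753 - 0.07163j, Y(Ω₂)=0.34240 - 0.06405j
  term(m=+6) = -0.00023 - 0.00029j   from Y*(Ω₁)=-0.00745 - 0.01583j, Y(Ω₂)=0.02066 - 0.00466j
  term(m=+7) = 0.00110 + 0.00066j   from Y*(Ω₁)=-0.00211 - 0.00215j, Y(Ω₂)=-0.41085 + 0.10881j
  term(m=+8) = -0.00012 - 0.00002j   from Y*(Ω₁)=-0.00029 - 0.00015j, Y(Ω₂)=0.36668 - 0.11177j
Total Σ_m = 0.21240 + 0.00000j. Multiply by 0.739198: 0.15700 + 0.00000j. P_8(cos γ) = 0.157005

0.157005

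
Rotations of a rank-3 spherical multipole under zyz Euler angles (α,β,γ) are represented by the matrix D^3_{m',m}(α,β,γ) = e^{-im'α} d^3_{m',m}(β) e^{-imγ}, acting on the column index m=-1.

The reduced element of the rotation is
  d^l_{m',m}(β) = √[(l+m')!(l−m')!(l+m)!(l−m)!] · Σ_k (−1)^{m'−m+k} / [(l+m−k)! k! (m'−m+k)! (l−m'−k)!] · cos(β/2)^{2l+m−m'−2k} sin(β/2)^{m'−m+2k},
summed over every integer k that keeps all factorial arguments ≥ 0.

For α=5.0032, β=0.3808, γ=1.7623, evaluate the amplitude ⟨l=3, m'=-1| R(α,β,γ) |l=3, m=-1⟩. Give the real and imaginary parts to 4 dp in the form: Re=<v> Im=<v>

D^3_{-1,-1}(5.0032,0.3808,1.7623) = e^{-i·-1·5.0032}·d^3_{-1,-1}(0.3808)·e^{-i·-1·1.7623}. Compute d first:
Half-angle: c=0.981929, s=0.189252. N=√(2·24·2·24)=48.000000
The bounds max(0,m−m')=0 and min(l+m,l−m')=2 give 3 terms
  k=0: (−1)^0·48.0000/(48)·0.9819^6·0.1893^0 = +0.896354
  k=1: (−1)^1·48.0000/(6)·0.9819^4·0.1893^2 = -0.266372
  k=2: (−1)^2·48.0000/(8)·0.9819^2·0.1893^4 = +0.007421
d^3_{-1,-1}(0.3808) = +0.896354 -0.266372 +0.007421 = +0.637403
Attach z-rotation phases: D = e^{-i(-1)(5.0032)}·(+0.637403)·e^{-i(-1)(1.7623)} = +0.564690+0.295647i

Re=0.5647 Im=0.2956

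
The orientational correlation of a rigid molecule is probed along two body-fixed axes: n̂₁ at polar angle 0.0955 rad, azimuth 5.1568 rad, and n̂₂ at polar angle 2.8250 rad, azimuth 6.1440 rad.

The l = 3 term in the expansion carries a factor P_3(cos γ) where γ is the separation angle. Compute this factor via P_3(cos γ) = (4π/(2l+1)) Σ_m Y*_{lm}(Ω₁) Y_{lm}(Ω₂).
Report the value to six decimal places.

-0.613965

Term-by-term m-sum for l=3 (normalisation 4π/7 = 1.795196):
  m=-3: (-0.000352, 0.000085) × (0.011509, 0.005106) = (-0.000004, -0.000001)  (running Σ = (-0.000004, -0.000001))
  m=-2: (-0.005831, -0.007181) × (-0.090511, -0.025867) = (0.000342, 0.000801)  (running Σ = (0.000337, 0.000800))
  m=-1: (0.052393, -0.110029) × (0.350281, 0.049071) = (0.023752, -0.035970)  (running Σ = (0.024089, -0.035170))
  m=0: (0.726063, -0.000000) × (-0.537395, 0.000000) = (-0.390183, 0.000000)  (running Σ = (-0.366094, -0.035170))
  m=1: (-0.052393, -0.110029) × (-0.350281, 0.049071) = (0.023752, 0.035970)  (running Σ = (-0.342342, 0.000800))
  m=2: (-0.005831, 0.007181) × (-0.090511, 0.025867) = (0.000342, -0.000801)  (running Σ = (-0.342000, -0.000001))
  m=3: (0.000352, 0.000085) × (-0.011509, 0.005106) = (-0.000004, 0.000001)  (running Σ = (-0.342004, 0.000000))
Total Σ_m = (-0.342004, 0.000000). Multiply by 1.795196: (-0.613965, 0.000000). P_3(cos γ) = -0.613965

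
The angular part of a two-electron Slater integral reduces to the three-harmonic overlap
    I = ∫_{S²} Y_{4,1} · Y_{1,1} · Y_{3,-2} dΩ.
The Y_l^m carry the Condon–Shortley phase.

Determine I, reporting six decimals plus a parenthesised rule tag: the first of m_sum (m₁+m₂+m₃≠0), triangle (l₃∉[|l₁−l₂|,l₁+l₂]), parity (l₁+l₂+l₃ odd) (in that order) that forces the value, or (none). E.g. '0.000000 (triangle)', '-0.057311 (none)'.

-0.106622 (none)

m-sum 0 ✓  L=8 even ✓  3≤3≤5 ✓
Π(2lᵢ+1) = 9×3×7 = 189
triangle coeff Δ(4,1,3) = 1/252
Σ_t [1,1]: t=1:−1/36 = -1/36
(3j)²=4/63 [(4 1 3; 0 0 0)], sign=+1
Σ_t [2,2]: t=2:+1/240 = 1/240
(3j)²=1/84 [(4 1 3; 1 1 -2)], sign=-1
⇒ 4πI² = 1/7
I = (-1)√(1/7/(4π)) = -0.10662181
No selection rule forces the value: the integral is nonzero (none).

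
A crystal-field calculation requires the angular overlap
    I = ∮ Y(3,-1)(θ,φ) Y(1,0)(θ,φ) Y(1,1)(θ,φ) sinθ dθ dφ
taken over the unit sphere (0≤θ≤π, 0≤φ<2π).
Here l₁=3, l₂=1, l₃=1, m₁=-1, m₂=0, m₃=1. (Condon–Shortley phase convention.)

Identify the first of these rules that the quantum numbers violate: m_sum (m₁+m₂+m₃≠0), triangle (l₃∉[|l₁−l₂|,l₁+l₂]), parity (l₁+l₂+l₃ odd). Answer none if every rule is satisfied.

azimuthal sum: -1 + 0 + 1 = 0  ✓
l₃ must lie in [2,4]; have l₃=1  ✗
L = 3 + 1 + 1 = 5 (odd)

triangle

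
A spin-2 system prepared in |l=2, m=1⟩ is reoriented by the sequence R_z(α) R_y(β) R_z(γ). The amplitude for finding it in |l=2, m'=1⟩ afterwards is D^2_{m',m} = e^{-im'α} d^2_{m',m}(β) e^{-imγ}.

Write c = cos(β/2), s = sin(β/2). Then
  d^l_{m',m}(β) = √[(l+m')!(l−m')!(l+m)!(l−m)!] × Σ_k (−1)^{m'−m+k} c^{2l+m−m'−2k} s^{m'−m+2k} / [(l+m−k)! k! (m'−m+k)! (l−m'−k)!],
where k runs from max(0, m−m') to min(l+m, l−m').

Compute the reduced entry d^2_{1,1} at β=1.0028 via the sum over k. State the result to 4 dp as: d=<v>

d^2_{1,1}(β=1.0028) via the finite sum:
With c≡cos(β/2)=0.876911 and s≡sin(β/2)=0.480654, N=[6·1·6·1]^{1/2}=6.000000
The bounds max(0,m−m')=0 and min(l+m,l−m')=1 give 2 terms
  k=0: (−1)^0·6.0000/(6)·0.8769^4·0.4807^0 = +0.591318
  k=1: (−1)^1·6.0000/(2)·0.8769^2·0.4807^2 = -0.532962
d^2_{1,1}(1.0028) = +0.591318 -0.532962 = +0.058356

d=0.0584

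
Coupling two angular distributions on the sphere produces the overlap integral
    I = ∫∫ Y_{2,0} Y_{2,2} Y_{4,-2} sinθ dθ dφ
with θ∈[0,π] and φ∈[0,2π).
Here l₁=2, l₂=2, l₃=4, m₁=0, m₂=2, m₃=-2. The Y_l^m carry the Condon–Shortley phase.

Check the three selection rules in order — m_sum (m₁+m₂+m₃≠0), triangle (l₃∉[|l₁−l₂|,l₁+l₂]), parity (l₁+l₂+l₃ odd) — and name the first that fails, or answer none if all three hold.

Σmᵢ = 0  ✓
l₃∈[|l₁−l₂|,l₁+l₂]=[0,4], have l₃=4  ✓
Σlᵢ = 8 ⇒ even  ✓

none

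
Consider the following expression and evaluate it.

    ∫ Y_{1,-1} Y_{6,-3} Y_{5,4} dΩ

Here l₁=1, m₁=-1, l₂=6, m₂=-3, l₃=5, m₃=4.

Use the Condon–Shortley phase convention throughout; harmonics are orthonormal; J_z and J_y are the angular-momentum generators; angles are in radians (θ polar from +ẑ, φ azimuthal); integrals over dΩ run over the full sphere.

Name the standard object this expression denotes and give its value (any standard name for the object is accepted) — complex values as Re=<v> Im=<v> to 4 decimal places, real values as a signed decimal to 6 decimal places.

Gaunt coefficient, -0.070770

This is a Gaunt coefficient — the integral of a triple product of spherical harmonics over the sphere.
m-sum 0 ✓  L=12 even ✓  5≤5≤7 ✓
Π(2lᵢ+1) = 3×13×11 = 429
triangle coeff Δ(1,6,5) = 1/858
Σ_t [1,1]: t=1:−1/14400 = -1/14400
(3j)²=6/143 [(1 6 5; 0 0 0)], sign=+1
Σ_t [2,2]: t=2:+1/725760 = 1/725760
(3j)²=1/286 [(1 6 5; -1 -3 4)], sign=-1
⇒ 4πI² = 9/143
I = (-1)√(9/143/(4π)) = -0.07076985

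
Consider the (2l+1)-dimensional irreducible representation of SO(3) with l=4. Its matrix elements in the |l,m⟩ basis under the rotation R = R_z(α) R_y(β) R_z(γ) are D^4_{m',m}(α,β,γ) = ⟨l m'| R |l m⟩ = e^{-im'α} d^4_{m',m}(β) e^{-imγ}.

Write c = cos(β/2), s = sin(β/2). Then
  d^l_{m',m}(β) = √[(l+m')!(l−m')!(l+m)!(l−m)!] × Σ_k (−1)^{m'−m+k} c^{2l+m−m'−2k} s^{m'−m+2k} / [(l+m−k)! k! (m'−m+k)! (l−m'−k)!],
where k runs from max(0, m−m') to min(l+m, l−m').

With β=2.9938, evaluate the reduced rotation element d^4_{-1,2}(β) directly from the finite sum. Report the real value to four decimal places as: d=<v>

d=0.2989

d^4_{-1,2}(β=2.9938) via the finite sum:
c=cos(2.993800/2)=0.073829, s=sin(2.993800/2)=0.997271; N=√[6·120·720·2]=1018.233765
k: max(0,(2)−(-1))=3 … min(4+(2),4−(-1))=5
  k=3: (−1)^0·1018.2338/(72)·0.0738^5·0.9973^3 = +0.000031
  k=4: (−1)^1·1018.2338/(48)·0.0738^3·0.9973^5 = -0.008421
  k=5: (−1)^2·1018.2338/(240)·0.0738^1·0.9973^7 = +0.307295
d^4_{-1,2}(2.9938) = +0.000031 -0.008421 +0.307295 = +0.298905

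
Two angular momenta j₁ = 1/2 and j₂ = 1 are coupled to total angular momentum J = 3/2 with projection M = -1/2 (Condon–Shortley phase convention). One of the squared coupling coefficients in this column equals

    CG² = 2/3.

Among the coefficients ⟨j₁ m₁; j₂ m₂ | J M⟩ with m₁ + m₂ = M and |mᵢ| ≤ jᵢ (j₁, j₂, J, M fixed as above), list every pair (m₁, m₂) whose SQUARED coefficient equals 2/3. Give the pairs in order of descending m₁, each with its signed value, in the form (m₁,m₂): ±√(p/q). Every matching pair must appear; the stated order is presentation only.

Admissible pairs with m₁+m₂ = M = -1/2: (-1/2,0), (1/2,-1)
  (m₁,m₂)=(1/2,-1): CG² = 1/3, CG = +√(1/3)
  (m₁,m₂)=(-1/2,0): CG² = 2/3, CG = +√(2/3)   ← matches the target
Pairs with CG² = 2/3: (-1/2,0): +√(2/3)

(-1/2,0): +√(2/3)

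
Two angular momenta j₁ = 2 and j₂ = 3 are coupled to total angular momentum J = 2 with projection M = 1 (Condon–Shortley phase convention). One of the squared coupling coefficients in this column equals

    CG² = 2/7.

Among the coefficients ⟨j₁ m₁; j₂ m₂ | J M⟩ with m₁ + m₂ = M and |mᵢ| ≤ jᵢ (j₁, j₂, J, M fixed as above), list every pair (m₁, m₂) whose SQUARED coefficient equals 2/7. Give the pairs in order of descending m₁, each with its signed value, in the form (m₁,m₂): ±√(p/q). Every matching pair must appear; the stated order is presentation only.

Admissible pairs with m₁+m₂ = M = 1: (-2,3), (-1,2), (0,1), (1,0), (2,-1)
  (m₁,m₂)=(2,-1): CG² = 3/14, CG = +√(3/14)
  (m₁,m₂)=(1,0): CG² = 2/7, CG = −√(2/7)   ← matches the target
  (m₁,m₂)=(0,1): CG² = 1/7, CG = +√(1/7)
  (m₁,m₂)=(-1,2): CG² = 0/1, CG = 0
  (m₁,m₂)=(-2,3): CG² = 5/14, CG = −√(5/14)
Pairs with CG² = 2/7: (1,0): −√(2/7)

(1,0): −√(2/7)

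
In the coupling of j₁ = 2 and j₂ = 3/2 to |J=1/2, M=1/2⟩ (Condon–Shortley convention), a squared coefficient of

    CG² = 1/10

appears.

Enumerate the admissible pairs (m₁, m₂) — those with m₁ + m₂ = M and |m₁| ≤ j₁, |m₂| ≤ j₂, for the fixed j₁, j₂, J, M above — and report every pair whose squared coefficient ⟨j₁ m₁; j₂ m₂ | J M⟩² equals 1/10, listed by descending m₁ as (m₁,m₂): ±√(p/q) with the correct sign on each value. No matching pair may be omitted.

(-1,3/2): −√(1/10)

Admissible pairs with m₁+m₂ = M = 1/2: (-1,3/2), (0,1/2), (1,-1/2), (2,-3/2)
  (m₁,m₂)=(2,-3/2): CG² = 2/5, CG = +√(2/5)
  (m₁,m₂)=(1,-1/2): CG² = 3/10, CG = −√(3/10)
  (m₁,m₂)=(0,1/2): CG² = 1/5, CG = +√(1/5)
  (m₁,m₂)=(-1,3/2): CG² = 1/10, CG = −√(1/10)   ← matches the target
Pairs with CG² = 1/10: (-1,3/2): −√(1/10)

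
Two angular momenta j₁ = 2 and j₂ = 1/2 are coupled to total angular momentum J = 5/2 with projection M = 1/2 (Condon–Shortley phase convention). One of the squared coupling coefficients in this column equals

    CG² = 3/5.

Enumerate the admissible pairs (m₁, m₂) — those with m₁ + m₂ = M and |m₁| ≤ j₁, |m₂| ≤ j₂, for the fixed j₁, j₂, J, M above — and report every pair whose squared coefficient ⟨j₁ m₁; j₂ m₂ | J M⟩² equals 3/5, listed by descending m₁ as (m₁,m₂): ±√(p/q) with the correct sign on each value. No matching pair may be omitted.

(0,1/2): +√(3/5)

Admissible pairs with m₁+m₂ = M = 1/2: (0,1/2), (1,-1/2)
  (m₁,m₂)=(1,-1/2): CG² = 2/5, CG = +√(2/5)
  (m₁,m₂)=(0,1/2): CG² = 3/5, CG = +√(3/5)   ← matches the target
Pairs with CG² = 3/5: (0,1/2): +√(3/5)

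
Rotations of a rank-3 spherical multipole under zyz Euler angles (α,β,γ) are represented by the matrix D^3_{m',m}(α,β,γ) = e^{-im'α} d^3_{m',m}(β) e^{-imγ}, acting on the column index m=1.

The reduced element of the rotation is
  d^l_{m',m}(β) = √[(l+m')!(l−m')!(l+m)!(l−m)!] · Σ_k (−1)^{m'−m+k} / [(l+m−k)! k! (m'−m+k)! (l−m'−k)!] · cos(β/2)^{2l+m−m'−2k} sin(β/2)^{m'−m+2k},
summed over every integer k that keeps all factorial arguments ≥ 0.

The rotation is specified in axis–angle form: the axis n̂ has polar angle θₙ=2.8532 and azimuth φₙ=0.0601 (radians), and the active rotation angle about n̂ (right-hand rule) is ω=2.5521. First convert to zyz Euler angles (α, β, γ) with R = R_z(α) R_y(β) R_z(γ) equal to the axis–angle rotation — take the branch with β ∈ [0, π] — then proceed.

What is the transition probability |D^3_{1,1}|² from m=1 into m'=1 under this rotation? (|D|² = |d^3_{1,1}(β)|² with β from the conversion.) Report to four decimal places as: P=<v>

Axis–angle → zyz. n̂ = (sinθₙcosφₙ, sinθₙsinφₙ, cosθₙ) = (+0.283898, +0.017083, -0.958702), ω = 2.5521.
R = I cosω + sinω [n̂]ₓ + (1−cosω) n̂n̂ᵀ gives
  R = [-0.683630, +0.541861, -0.488914; -0.524099, -0.830688, -0.187821; -0.507908, +0.127840, +0.851872]
β = atan2(√(R₁₃²+R₂₃²), R₃₃) = 0.551246; α = atan2(R₂₃, R₁₃) mod 2π = 3.508369; γ = atan2(R₃₂, −R₃₁) mod 2π = 0.246576
First d^3_{1,1}(β=0.5512), then the phase factors e^{-i(1)α} and e^{-i(1)γ}:
Half-angle: c=0.962256, s=0.272147. N=√(24·2·24·2)=48.000000
k: max(0,(1)−(1))=0 … min(3+(1),3−(1))=2
  k=0: (−1)^0·48.0000/(48)·0.9623^6·0.2721^0 = +0.793859
  k=1: (−1)^1·48.0000/(6)·0.9623^4·0.2721^2 = -0.507993
  k=2: (−1)^2·48.0000/(8)·0.9623^2·0.2721^4 = +0.030475
d^3_{1,1}(0.5512) = +0.793859 -0.507993 +0.030475 = +0.316340
|D^3_{1,1}|² = |d^3_{1,1}(β)|² = (+0.316340)² = 0.100071 (the z-rotation phases have unit modulus)

P=0.1001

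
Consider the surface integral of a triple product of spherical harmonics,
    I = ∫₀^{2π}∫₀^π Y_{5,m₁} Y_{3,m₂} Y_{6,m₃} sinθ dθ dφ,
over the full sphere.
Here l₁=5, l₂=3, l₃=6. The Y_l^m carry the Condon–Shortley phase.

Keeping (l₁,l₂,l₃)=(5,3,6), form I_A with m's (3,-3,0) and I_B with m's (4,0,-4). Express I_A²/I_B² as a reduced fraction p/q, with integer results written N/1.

28/45

Shared (l₁,l₂,l₃)=(5,3,6): N and (l;000)² cancel in I_A²/I_B².
A: Δ = 2!·8!·4!/15! = 1/675675; Racah Σ t=0..0: t=0:+1/69120 = 1/69120; ⇒ 3j(5 3 6; 3 -3 0)² = 4/429, sgn +1
B: Δ = 2!·8!·4!/15! = 1/675675; Racah Σ t=0..1: t=0:+1/60480 t=1:−1/161280 = 1/96768; ⇒ 3j(5 3 6; 4 0 -4)² = 15/1001, sgn +1
I_A²/I_B² = (4/429)/(15/1001) = 28/45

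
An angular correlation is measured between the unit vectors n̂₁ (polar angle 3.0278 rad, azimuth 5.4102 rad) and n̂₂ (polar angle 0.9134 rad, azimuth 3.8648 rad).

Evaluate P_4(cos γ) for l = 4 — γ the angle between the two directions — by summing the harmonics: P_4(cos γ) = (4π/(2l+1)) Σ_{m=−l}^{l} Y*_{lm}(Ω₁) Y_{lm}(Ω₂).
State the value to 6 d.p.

-0.411339

Term-by-term m-sum for l=4 (normalisation 4π/9 = 1.396263):
  m=-4: Y*=(-0.000069, 0.000025)  Y=(-0.168407, -0.042779)  product (0.000013, -0.000001)
  m=-3: Y*=(0.001578, 0.000909)  Y=(0.213843, 0.313362)  product (0.000053, 0.000689)
  m=-2: Y*=(-0.004442, -0.025099)  Y=(0.041966, -0.335651)  product (-0.008611, 0.000438)
  m=-1: Y*=(-0.134076, 0.159889)  Y=(0.066264, -0.058495)  product (0.000468, 0.018438)
  m=+0: Y*=(0.792344, -0.000000)  Y=(-0.351420, 0.000000)  product (-0.278446, 0.000000)
  m=+1: Y*=(0.134076, 0.159889)  Y=(-0.066264, -0.058495)  product (0.000468, -0.018438)
  m=+2: Y*=(-0.004442, 0.025099)  Y=(0.041966, 0.335651)  product (-0.008611, -0.000438)
  m=+3: Y*=(-0.001578, 0.000909)  Y=(-0.213843, 0.313362)  product (0.000053, -0.000689)
  m=+4: Y*=(-0.000069, -0.000025)  Y=(-0.168407, 0.042779)  product (0.000013, 0.000001)
Total Σ_m = (-0.294600, 0.000000). Multiply by 1.396263: (-0.411339, 0.000000). P_4(cos γ) = -0.411339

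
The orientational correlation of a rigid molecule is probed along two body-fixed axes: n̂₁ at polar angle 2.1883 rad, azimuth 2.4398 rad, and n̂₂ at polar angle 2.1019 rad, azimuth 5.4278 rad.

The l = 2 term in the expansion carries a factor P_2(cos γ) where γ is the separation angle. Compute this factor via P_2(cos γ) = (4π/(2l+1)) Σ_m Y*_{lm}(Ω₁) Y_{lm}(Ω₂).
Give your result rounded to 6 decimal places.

-0.258218

Term-by-term m-sum for l=2 (normalisation 4π/5 = 2.513274):
  m=-2: (0.042736, -0.253197) × (-0.040067, 0.284376) = (0.070291, 0.022298)  (running Σ = (0.070291, 0.022298))
  m=-1: (0.278517, -0.235447) × (-0.221300, -0.254666) = (-0.121596, -0.018825)  (running Σ = (-0.051305, 0.003474))
  m=0: (0.001807, -0.000000) × (-0.072672, 0.000000) = (-0.000131, 0.000000)  (running Σ = (-0.051437, 0.003474))
  m=1: (-0.278517, -0.235447) × (0.221300, -0.254666) = (-0.121596, 0.018825)  (running Σ = (-0.173032, 0.022298))
  m=2: (0.042736, 0.253197) × (-0.040067, -0.284376) = (0.070291, -0.022298)  (running Σ = (-0.102742, 0.000000))
Total Σ_m = (-0.102742, 0.000000). Multiply by 2.513274: (-0.258218, 0.000000). P_2(cos γ) = -0.258218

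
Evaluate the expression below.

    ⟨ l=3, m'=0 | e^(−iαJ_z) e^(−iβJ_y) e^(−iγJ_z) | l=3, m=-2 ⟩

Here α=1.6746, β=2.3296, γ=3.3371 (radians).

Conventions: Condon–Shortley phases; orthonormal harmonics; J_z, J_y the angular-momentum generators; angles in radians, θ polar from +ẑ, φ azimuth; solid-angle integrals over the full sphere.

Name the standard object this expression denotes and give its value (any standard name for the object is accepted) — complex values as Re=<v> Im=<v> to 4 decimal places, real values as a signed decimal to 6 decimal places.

This is a Wigner D-matrix element — the rotation-matrix element ⟨l m'| R(α,β,γ) |l m⟩ in the angular-momentum basis.
First d^3_{0,-2}(β=2.3296), then the phase factors e^{-i(0)α} and e^{-i(-2)γ}:
With c≡cos(β/2)=0.394934 and s≡sin(β/2)=0.918709, N=[6·6·1·120]^{1/2}=65.726707
Admissible k: 0..1 (factorial args all ≥0)
  k=0: (−1)^2·65.7267/(12)·0.3949^4·0.9187^2 = +0.112465
  k=1: (−1)^3·65.7267/(12)·0.3949^2·0.9187^4 = -0.608587
d^3_{0,-2}(2.3296) = +0.112465 -0.608587 = -0.496123
Attach z-rotation phases: D = e^{-i(0)(1.6746)}·(-0.496123)·e^{-i(-2)(3.3371)} = -0.458677-0.189086i

Wigner D-matrix element, Re=-0.4587 Im=-0.1891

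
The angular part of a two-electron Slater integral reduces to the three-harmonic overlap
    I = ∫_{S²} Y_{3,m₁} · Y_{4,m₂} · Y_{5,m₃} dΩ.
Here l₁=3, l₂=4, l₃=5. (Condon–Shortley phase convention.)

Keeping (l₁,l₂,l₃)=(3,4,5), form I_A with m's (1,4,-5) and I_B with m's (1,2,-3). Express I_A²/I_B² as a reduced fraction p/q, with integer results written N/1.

140/81

l's match ⇒ only the (l;m) 3-j factors differ between A and B.
A: triangle coeff Δ(3,4,5) = 1/180180; Σ_t [2,2]: t=2:+1/34560 = 1/34560; (3j)²=14/429 [(3 4 5; 1 4 -5)], sign=+1
B: triangle coeff Δ(3,4,5) = 1/180180; Σ_t [0,2]: t=0:+1/5760 t=1:−1/720 t=2:+1/2304 = -1/1280; (3j)²=27/1430 [(3 4 5; 1 2 -3)], sign=-1
I_A²/I_B² = (14/429)/(27/1430) = 140/81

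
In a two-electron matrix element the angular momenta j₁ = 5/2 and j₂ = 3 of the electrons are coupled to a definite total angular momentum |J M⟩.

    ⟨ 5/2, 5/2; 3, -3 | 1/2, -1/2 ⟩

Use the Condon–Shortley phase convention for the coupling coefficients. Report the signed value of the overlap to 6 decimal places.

+√(2/7) ≈ +0.534522

√[2·5!0!1!/7! · 5!0!0!6!0!1!] = √(28800/7)
  +(−1)^0/∏(0,5,0,0,0,1)! = 1/120  (running 1/120)
⟨..|..⟩ = √(28800/7)·(1/120) = +0.534522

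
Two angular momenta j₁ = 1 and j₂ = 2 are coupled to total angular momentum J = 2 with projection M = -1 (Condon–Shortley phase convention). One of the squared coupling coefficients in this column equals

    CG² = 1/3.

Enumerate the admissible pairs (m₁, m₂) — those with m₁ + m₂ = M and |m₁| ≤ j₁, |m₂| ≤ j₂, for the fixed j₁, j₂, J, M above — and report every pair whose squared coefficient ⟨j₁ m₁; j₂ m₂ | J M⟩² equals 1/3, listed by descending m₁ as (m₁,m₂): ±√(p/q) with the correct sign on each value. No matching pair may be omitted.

(1,-2): +√(1/3)

Admissible pairs with m₁+m₂ = M = -1: (-1,0), (0,-1), (1,-2)
  (m₁,m₂)=(1,-2): CG² = 1/3, CG = +√(1/3)   ← matches the target
  (m₁,m₂)=(0,-1): CG² = 1/6, CG = +√(1/6)
  (m₁,m₂)=(-1,0): CG² = 1/2, CG = −√(1/2)
Pairs with CG² = 1/3: (1,-2): +√(1/3)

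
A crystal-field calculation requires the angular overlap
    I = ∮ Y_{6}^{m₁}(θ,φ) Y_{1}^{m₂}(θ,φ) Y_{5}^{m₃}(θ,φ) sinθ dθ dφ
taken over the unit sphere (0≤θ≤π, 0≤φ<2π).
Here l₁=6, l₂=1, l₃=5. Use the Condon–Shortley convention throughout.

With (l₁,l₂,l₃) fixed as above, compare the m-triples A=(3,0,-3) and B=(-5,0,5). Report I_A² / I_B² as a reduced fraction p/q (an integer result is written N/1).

27/11

Shared (l₁,l₂,l₃)=(6,1,5): N and (l;000)² cancel in I_A²/I_B².
A: Δ = 2!·10!·0!/13! = 1/858; Racah Σ t=1..1: t=1:−1/80640 = -1/80640; ⇒ 3j(6 1 5; 3 0 -3)² = 9/286, sgn -1
B: Δ = 2!·10!·0!/13! = 1/858; Racah Σ t=1..1: t=1:−1/3628800 = -1/3628800; ⇒ 3j(6 1 5; -5 0 5)² = 1/78, sgn -1
I_A²/I_B² = (9/286)/(1/78) = 27/11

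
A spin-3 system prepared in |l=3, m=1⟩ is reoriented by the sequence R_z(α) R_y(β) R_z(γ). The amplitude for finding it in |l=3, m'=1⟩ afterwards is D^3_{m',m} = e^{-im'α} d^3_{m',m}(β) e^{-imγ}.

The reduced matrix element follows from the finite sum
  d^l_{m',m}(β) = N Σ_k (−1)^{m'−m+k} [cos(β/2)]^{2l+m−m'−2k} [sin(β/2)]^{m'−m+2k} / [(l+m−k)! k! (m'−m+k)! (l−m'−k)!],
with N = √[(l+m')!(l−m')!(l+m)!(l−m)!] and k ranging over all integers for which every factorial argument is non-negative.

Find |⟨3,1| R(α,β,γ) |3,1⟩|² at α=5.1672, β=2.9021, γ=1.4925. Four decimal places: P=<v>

P=0.0067

D^3_{1,1}(5.1672,2.9021,1.4925) = e^{-i·1·5.1672}·d^3_{1,1}(2.9021)·e^{-i·1·1.4925}. Compute d first:
c=cos(2.902100/2)=0.119460, s=sin(2.902100/2)=0.992839; N=√[24·2·24·2]=48.000000
Admissible k: 0..2 (factorial args all ≥0)
  k=0: (−1)^0·48.0000/(48)·0.1195^6·0.9928^0 = +0.000003
  k=1: (−1)^1·48.0000/(6)·0.1195^4·0.9928^2 = -0.001606
  k=2: (−1)^2·48.0000/(8)·0.1195^2·0.9928^4 = +0.083198
d^3_{1,1}(2.9021) = +0.000003 -0.001606 +0.083198 = +0.081595
|D^3_{1,1}|² = |d^3_{1,1}(β)|² = (+0.081595)² = 0.006658 (the z-rotation phases have unit modulus)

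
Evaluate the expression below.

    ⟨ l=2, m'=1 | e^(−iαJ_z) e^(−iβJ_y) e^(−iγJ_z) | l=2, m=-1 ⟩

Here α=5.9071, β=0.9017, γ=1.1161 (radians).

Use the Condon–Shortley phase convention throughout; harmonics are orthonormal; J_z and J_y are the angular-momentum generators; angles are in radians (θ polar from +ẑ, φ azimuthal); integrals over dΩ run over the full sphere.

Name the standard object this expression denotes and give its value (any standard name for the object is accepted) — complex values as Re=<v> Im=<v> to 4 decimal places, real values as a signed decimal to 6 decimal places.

This is a Wigner D-matrix element — the rotation-matrix element ⟨l m'| R(α,β,γ) |l m⟩ in the angular-momentum basis.
D^2_{1,-1}(5.9071,0.9017,1.1161) = e^{-i·1·5.9071}·d^2_{1,-1}(0.9017)·e^{-i·-1·1.1161}. Compute d first:
c=cos(0.901700/2)=0.900077, s=sin(0.901700/2)=0.435731; N=√[6·1·1·6]=6.000000
Admissible k: 0..1 (factorial args all ≥0)
  k=0: (−1)^2·6.0000/(2)·0.9001^2·0.4357^2 = +0.461442
  k=1: (−1)^3·6.0000/(6)·0.9001^0·0.4357^4 = -0.036047
d^2_{1,-1}(0.9017) = +0.461442 -0.036047 = +0.425395
Attach z-rotation phases: D = e^{-i(1)(5.9071)}·(+0.425395)·e^{-i(-1)(1.1161)} = +0.033406+0.424081i

Wigner D-matrix element, Re=0.0334 Im=0.4241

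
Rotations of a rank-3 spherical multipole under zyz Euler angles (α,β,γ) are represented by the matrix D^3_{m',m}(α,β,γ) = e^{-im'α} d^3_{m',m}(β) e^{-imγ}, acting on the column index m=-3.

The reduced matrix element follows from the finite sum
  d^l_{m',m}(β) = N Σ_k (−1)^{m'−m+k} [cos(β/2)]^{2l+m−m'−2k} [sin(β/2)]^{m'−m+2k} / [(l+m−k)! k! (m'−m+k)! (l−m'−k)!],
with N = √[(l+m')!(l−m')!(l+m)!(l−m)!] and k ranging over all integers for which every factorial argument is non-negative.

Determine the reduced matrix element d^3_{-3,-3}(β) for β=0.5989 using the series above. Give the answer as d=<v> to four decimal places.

d=0.7610

d^3_{-3,-3}(β=0.5989) via the finite sum:
With c≡cos(β/2)=0.955499 and s≡sin(β/2)=0.294995, N=[1·720·1·720]^{1/2}=720.000000
k∈{0} keeps every argument non-negative
  k=0: (−1)^0·720.0000/(720)·0.9555^6·0.2950^0 = +0.760994
d^3_{-3,-3}(0.5989) = +0.760994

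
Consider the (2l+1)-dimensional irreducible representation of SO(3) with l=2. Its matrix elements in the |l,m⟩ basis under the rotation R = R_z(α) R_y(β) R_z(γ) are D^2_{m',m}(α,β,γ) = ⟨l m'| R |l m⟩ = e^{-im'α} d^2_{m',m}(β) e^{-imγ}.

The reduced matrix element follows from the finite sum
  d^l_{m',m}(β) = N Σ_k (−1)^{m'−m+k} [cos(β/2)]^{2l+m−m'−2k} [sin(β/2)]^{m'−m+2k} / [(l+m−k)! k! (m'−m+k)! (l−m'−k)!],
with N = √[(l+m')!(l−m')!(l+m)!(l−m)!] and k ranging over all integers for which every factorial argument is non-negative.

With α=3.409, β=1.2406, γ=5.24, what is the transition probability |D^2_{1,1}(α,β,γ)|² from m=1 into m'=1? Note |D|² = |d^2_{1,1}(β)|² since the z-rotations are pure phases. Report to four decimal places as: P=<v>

P=0.0542

First d^2_{1,1}(β=1.2406), then the phase factors e^{-i(1)α} and e^{-i(1)γ}:
c=cos(1.240600/2)=0.813704, s=sin(1.240600/2)=0.581279; N=√[6·1·6·1]=6.000000
The bounds max(0,m−m')=0 and min(l+m,l−m')=1 give 2 terms
  k=0: (−1)^0·6.0000/(6)·0.8137^4·0.5813^0 = +0.438395
  k=1: (−1)^1·6.0000/(2)·0.8137^2·0.5813^2 = -0.671157
d^2_{1,1}(1.2406) = +0.438395 -0.671157 = -0.232761
|D^2_{1,1}|² = |d^2_{1,1}(β)|² = (-0.232761)² = 0.054178 (the z-rotation phases have unit modulus)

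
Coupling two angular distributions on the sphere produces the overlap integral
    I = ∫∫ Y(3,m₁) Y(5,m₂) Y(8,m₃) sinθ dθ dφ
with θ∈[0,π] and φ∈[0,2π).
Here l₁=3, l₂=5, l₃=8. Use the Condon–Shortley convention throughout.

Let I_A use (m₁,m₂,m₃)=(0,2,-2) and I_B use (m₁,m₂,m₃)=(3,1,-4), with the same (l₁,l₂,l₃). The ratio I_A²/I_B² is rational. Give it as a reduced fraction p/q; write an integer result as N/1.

200/77

l's match ⇒ only the (l;m) 3-j factors differ between A and B.
A: triangle coeff Δ(3,5,8) = 1/136136; Σ_t [0,0]: t=0:+1/1088640 = 1/1088640; (3j)²=300/17017 [(3 5 8; 0 2 -2)], sign=+1
B: triangle coeff Δ(3,5,8) = 1/136136; Σ_t [0,0]: t=0:+1/12441600 = 1/12441600; (3j)²=3/442 [(3 5 8; 3 1 -4)], sign=+1
I_A²/I_B² = (300/17017)/(3/442) = 200/77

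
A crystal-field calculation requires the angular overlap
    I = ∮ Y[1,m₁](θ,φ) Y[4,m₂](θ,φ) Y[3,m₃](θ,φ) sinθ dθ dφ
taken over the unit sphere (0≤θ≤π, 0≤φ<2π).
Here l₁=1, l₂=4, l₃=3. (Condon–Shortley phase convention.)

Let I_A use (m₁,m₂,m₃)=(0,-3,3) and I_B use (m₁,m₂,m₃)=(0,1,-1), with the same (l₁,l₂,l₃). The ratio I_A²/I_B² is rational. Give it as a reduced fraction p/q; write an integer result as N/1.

Shared (l₁,l₂,l₃)=(1,4,3): N and (l;000)² cancel in I_A²/I_B².
A: Δ = 2!·0!·6!/9! = 1/252; Racah Σ t=1..1: t=1:−1/720 = -1/720; ⇒ 3j(1 4 3; 0 -3 3)² = 1/36, sgn -1
B: Δ = 2!·0!·6!/9! = 1/252; Racah Σ t=1..1: t=1:−1/48 = -1/48; ⇒ 3j(1 4 3; 0 1 -1)² = 5/84, sgn -1
I_A²/I_B² = (1/36)/(5/84) = 7/15

7/15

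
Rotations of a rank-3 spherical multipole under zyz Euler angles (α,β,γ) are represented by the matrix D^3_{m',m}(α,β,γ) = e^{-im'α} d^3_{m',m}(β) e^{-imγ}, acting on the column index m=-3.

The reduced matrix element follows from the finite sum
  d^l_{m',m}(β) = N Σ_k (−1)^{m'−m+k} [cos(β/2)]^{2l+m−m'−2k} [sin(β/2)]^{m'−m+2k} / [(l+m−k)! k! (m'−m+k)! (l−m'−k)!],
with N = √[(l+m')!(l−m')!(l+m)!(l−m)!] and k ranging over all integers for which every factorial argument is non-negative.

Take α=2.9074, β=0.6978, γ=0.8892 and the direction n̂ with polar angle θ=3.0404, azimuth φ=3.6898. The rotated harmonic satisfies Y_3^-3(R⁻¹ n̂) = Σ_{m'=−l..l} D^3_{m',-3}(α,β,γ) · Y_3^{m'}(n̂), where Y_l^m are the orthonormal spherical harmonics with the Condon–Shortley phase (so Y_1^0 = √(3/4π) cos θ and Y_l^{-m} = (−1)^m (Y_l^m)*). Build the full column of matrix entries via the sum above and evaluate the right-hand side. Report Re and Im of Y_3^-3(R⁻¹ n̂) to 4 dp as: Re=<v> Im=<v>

Re=-0.1007 Im=0.0998

Need the full column D^3_{m',-3} for m'=−3..3 at α=2.9074, β=0.6978, γ=0.8892.
cos(β/2)=0.939749, sin(β/2)=0.341864
d^3_{-3,-3}: single k=0 term ⇒ +0.688767;  D = +0.264551-0.635934i
d^3_{-2,-3}: single k=0 term ⇒ -0.613747;  D = +0.360801-0.496496i
d^3_{-1,-3}: single k=0 term ⇒ +0.353022;  D = +0.268135-0.229625i
d^3_{0,-3}: single k=0 term ⇒ -0.148290;  D = +0.131942-0.067686i
d^3_{1,-3}: single k=0 term ⇒ +0.046718;  D = +0.045381-0.011096i
d^3_{2,-3}: single k=0 term ⇒ -0.010749;  D = +0.010749-0.000060i
d^3_{3,-3}: single k=0 term ⇒ +0.001596;  D = +0.001555+0.000362i
Y_3^{m'}(θ=3.0404,φ=3.6898) and Σ D·Y over m':
  (+0.2646-0.6359i)·(+0.0000+0.0004i)  (+0.3608-0.4965i)·(-0.0047+0.0092i)  (+0.2681-0.2296i)·(-0.1100+0.0672i)  (+0.1319-0.0677i)·(-0.7236+0.0000i)  (+0.0454-0.0111i)·(+0.1100+0.0672i)  (+0.0107-0.0001i)·(-0.0047-0.0092i)  (+0.0016+0.0004i)·(-0.0000+0.0004i)
Y_3^-3(R⁻¹ n̂) = -0.100706+0.099766i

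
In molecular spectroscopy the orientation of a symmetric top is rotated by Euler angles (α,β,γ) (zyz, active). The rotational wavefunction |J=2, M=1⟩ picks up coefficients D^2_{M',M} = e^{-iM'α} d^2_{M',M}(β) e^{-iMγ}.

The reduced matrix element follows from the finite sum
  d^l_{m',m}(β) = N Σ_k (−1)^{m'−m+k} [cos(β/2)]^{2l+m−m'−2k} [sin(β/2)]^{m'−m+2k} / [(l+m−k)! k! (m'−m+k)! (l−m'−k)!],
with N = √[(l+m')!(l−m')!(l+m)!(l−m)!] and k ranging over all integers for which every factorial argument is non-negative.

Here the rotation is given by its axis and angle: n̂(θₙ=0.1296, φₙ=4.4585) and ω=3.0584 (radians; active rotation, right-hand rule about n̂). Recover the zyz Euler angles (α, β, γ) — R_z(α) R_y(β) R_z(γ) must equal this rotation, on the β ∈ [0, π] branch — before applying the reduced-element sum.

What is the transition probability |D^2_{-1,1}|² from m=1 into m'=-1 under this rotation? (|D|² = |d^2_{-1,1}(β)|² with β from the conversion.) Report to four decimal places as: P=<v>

Axis–angle → zyz. n̂ = (sinθₙcosφₙ, sinθₙsinφₙ, cosθₙ) = (-0.032461, -0.125095, +0.991614), ω = 3.0584.
R = I cosω + sinω [n̂]ₓ + (1−cosω) n̂n̂ᵀ gives
  R = [-0.994438, -0.074293, -0.074660; +0.090507, -0.965298, -0.244965; -0.053870, -0.250359, +0.966653]
β = atan2(√(R₁₃²+R₂₃²), R₃₃) = 0.258975; α = atan2(R₂₃, R₁₃) mod 2π = 4.416552; γ = atan2(R₃₂, −R₃₁) mod 2π = 4.924330
Split into d^2_{-1,1}(β=0.2590) × two z-phases.
With c≡cos(β/2)=0.991628 and s≡sin(β/2)=0.129126, N=[1·6·6·1]^{1/2}=6.000000
k: max(0,(1)−(-1))=2 … min(2+(1),2−(-1))=3
  k=2: (−1)^0·6.0000/(2)·0.9916^2·0.1291^2 = +0.049186
  k=3: (−1)^1·6.0000/(6)·0.9916^0·0.1291^4 = -0.000278
d^2_{-1,1}(0.2590) = +0.049186 -0.000278 = +0.048908
|D^2_{-1,1}|² = |d^2_{-1,1}(β)|² = (+0.048908)² = 0.002392 (the z-rotation phases have unit modulus)

P=0.0024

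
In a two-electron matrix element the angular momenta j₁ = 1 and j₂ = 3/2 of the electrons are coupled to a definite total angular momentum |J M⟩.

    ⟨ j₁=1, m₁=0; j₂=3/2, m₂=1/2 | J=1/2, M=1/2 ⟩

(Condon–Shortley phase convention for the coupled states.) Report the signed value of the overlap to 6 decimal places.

triangle: 2!×0!×1!/4! = 2/24
(j±m)!: 1!×1!×2!×1!×1!×0! = 2
prefactor² = (2J+1)×Δ×N² = 1/3
  k=1: −1/(1!×1!×0!×1!×0!×0!) = -1
Σ = -1  ⇒  CG² = 1/3×(-1)² = 1/3
CG = −√(1/3) = -0.577350

-0.577350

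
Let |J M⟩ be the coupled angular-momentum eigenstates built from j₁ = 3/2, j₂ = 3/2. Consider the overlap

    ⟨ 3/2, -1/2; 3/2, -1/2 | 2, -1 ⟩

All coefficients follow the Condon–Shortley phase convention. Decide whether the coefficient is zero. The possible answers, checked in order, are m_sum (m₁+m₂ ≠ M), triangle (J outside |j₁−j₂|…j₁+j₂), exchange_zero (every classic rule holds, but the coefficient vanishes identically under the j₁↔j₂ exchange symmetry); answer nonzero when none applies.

exchange_zero

m-sum: m₁+m₂ = -1/2+(-1/2) = -1, M = -1  ✓
triangle: |j₁−j₂| = 0 ≤ J = 2 ≤ j₁+j₂ = 3  ✓
exchange: j₁=j₂ and m₁=m₂, and (−1)^(j₁+j₂−J) = (−1)^1 = −1 forces ⟨j₁m₁;j₂m₂|JM⟩ = −⟨j₂m₂;j₁m₁|JM⟩ = −⟨j₁m₁;j₂m₂|JM⟩ ⇒ the coefficient vanishes identically
Racah sum check: Σ_k collapses to 0 ⇒ CG = 0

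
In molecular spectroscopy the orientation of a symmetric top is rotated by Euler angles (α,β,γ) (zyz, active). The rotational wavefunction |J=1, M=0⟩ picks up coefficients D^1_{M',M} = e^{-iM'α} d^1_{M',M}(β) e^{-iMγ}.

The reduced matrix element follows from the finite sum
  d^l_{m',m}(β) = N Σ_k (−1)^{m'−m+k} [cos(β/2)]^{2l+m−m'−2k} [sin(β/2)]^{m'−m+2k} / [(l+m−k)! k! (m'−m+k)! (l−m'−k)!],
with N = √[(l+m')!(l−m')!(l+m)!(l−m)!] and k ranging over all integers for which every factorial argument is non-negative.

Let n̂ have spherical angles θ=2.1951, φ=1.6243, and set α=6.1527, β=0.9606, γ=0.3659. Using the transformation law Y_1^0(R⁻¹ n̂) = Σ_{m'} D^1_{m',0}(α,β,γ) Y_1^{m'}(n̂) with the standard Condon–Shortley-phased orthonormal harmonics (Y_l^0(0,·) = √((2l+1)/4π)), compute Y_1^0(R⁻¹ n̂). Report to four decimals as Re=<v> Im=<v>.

Re=-0.2231 Im=0.0000

Need the full column D^1_{m',0} for m'=−1..1 at α=6.1527, β=0.9606, γ=0.3659.
cos(β/2)=0.886856, sin(β/2)=0.462045
d^1_{-1,0}: single k=1 term ⇒ +0.579499;  D = +0.574573-0.075402i
d^1_{0,0}: k∈[0..1] ⇒ +0.786514 -0.213486 = +0.573028;  D = +0.573028+0.000000i
d^1_{1,0}: single k=0 term ⇒ -0.579499;  D = -0.574573-0.075402i
Y_1^{m'}(θ=2.1951,φ=1.6243) and Σ D·Y over m':
  (+0.5746-0.0754i)·(-0.0150-0.2799i)  (+0.5730+0.0000i)·(-0.2856+0.0000i)  (-0.5746-0.0754i)·(+0.0150-0.2799i)
Y_1^0(R⁻¹ n̂) = -0.223100+0.000000i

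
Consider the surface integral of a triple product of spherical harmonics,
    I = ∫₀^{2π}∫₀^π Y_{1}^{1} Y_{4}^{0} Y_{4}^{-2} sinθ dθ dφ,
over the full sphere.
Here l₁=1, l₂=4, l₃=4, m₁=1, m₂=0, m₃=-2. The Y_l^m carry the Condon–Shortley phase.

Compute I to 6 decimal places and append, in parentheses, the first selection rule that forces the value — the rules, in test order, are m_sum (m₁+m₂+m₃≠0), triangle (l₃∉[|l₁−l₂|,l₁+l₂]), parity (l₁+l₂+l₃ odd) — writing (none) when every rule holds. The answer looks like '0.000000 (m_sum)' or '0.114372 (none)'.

1 + 0 − 2 = -1 ≠ 0: azimuthal integral kills it; I = 0

0.000000 (m_sum)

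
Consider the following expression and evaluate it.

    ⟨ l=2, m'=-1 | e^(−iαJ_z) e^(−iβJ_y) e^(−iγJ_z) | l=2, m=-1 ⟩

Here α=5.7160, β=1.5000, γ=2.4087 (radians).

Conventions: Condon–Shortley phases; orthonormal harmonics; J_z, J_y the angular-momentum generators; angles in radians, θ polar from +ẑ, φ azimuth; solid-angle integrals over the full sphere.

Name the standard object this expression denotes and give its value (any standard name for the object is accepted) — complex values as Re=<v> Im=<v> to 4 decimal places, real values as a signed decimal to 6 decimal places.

Wigner D-matrix element, Re=0.1229 Im=-0.4429

This is a Wigner D-matrix element — the rotation-matrix element ⟨l m'| R(α,β,γ) |l m⟩ in the angular-momentum basis.
First d^2_{-1,-1}(β=1.5000), then the phase factors e^{-i(-1)α} and e^{-i(-1)γ}:
c=cos(1.500000/2)=0.731689, s=sin(1.500000/2)=0.681639; N=√[1·6·1·6]=6.000000
k∈{0,1} keeps every argument non-negative
  k=0: (−1)^0·6.0000/(6)·0.7317^4·0.6816^0 = +0.286620
  k=1: (−1)^1·6.0000/(2)·0.7317^2·0.6816^2 = -0.746247
d^2_{-1,-1}(1.5000) = +0.286620 -0.746247 = -0.459628
Attach z-rotation phases: D = e^{-i(-1)(5.7160)}·(-0.459628)·e^{-i(-1)(2.4087)} = +0.122915-0.442888i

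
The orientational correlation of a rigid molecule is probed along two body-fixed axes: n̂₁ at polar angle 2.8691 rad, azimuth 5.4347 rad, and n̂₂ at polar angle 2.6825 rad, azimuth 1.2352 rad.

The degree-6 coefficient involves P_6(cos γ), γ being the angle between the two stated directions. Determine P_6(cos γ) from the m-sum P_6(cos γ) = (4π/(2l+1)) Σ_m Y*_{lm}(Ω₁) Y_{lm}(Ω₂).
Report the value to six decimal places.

-0.398291

Addition theorem: P_6(cos γ) = (4π/13) Σ_m Y*_{lm}(Ω₁) Y_{lm}(Ω₂), m = −6…6:
  [-6]  conj(Y_{6,-6})(Ω₁) = 0.00007 + 0.00017j ; Y_{6,-6}(Ω₂) = 0.00157 - 0.00331j ; Δ = 0.00000 + 0.00000j
  [-5]  conj(Y_{6,-5})(Ω₁) = 0.00103 - 0.00203j ; Y_{6,-5}(Ω₂) = -0.02549 - 0.00274j ; Δ = -0.00003 + 0.00005j
  [-4]  conj(Y_{6,-4})(Ω₁) = -0.01668 + 0.00430j ; Y_{6,-4}(Ω₂) = 0.02442 + 0.10506j ; Δ = -0.00086 - 0.00165j
  [-3]  conj(Y_{6,-3})(Ω₁) = 0.07290 + 0.04946j ; Y_{6,-3}(Ω₂) = 0.25079 - 0.15863j ; Δ = 0.02613 + 0.00084j
  [-2]  conj(Y_{6,-2})(Ω₁) = -0.03769 - 0.29714j ; Y_{6,-2}(Ω₂) = -0.39299 - 0.31211j ; Δ = -0.07793 + 0.12854j
  [-1]  conj(Y_{6,-1})(Ω₁) = -0.39292 + 0.44591j ; Y_{6,-1}(Ω₂) = -0.11875 + 0.34046j ; Δ = -0.10515 - 0.18672j
  [+0]  conj(Y_{6,0})(Ω₁) = 0.36404 + 0.00000j ; Y_{6,0}(Ω₂) = -0.26465 + 0.00000j ; Δ = -0.09634 + 0.00000j
  [+1]  conj(Y_{6,1})(Ω₁) = 0.39292 + 0.44591j ; Y_{6,1}(Ω₂) = 0.11875 + 0.34046j ; Δ = -0.10515 + 0.18672j
  [+2]  conj(Y_{6,2})(Ω₁) = -0.03769 + 0.29714j ; Y_{6,2}(Ω₂) = -0.39299 + 0.31211j ; Δ = -0.07793 - 0.12854j
  [+3]  conj(Y_{6,3})(Ω₁) = -0.07290 + 0.04946j ; Y_{6,3}(Ω₂) = -0.25079 - 0.15863j ; Δ = 0.02613 - 0.00084j
  [+4]  conj(Y_{6,4})(Ω₁) = -0.01668 - 0.00430j ; Y_{6,4}(Ω₂) = 0.02442 - 0.10506j ; Δ = -0.00086 + 0.00165j
  [+5]  conj(Y_{6,5})(Ω₁) = -0.00103 - 0.00203j ; Y_{6,5}(Ω₂) = 0.02549 - 0.00274j ; Δ = -0.00003 - 0.00005j
  [+6]  conj(Y_{6,6})(Ω₁) = 0.00007 - 0.00017j ; Y_{6,6}(Ω₂) = 0.00157 + 0.00331j ; Δ = 0.00000 - 0.00000j
Σ over m = -0.41203 + 0.00000j; ×(4π/13) → -0.39829 + 0.00000j. Real part: -0.398291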